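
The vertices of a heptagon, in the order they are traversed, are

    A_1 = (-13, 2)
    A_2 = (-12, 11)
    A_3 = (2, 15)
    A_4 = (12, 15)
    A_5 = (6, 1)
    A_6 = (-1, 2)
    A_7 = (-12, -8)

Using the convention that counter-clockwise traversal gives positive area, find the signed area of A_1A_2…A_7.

Σ = (-119) + (-202) + (-150) + (-78) + (13) + (32) + (-128) = -632
Signed area = Σ/2 = -316 (negative ⇒ clockwise traversal).

-316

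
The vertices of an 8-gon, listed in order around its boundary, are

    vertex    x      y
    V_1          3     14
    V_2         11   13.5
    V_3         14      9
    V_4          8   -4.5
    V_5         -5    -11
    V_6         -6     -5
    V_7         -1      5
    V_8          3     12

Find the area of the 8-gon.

Apply the shoelace (surveyor's) formula: 2A = Σ (x_i·y_{i+1} − x_{i+1}·y_i), indices taken mod 8.
Σ = (-113.5) + (-90) + (-135) + (-110.5) + (-41) + (-35) + (-27) + (6) = -546
Area = |Σ|/2 = 273.

273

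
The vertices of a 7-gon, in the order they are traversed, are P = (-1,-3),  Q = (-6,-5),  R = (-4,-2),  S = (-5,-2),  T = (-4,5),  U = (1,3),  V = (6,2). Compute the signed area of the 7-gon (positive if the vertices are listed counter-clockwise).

Apply the shoelace formula: 2A = Σ (x_i·y_{i+1} − x_{i+1}·y_i), indices taken mod 7.
P→Q: (-1)(-5) − (-6)(-3) = -13
Q→R: (-6)(-2) − (-4)(-5) = -8
R→S: (-4)(-2) − (-5)(-2) = -2
S→T: (-5)(5) − (-4)(-2) = -33
T→U: (-4)(3) − (1)(5) = -17
U→V: (1)(2) − (6)(3) = -16
V→P: (6)(-3) − (-1)(2) = -16
Σ = -105
Signed area = Σ/2 = -52.5 (negative ⇒ clockwise traversal).

-52.5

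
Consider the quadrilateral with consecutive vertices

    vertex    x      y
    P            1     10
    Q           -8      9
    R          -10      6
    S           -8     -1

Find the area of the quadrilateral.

Cross-terms: 89, 42, 58, -79  ⇒  Σ = 110
Area = |Σ|/2 = 55.

55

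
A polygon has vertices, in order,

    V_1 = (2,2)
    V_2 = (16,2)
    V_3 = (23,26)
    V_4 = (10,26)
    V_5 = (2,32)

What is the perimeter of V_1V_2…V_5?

92

|V_1V_2| = √((14)² + (0)²) = √196 = 14
|V_2V_3| = √((7)² + (24)²) = √625 = 25
|V_3V_4| = √((-13)² + (0)²) = √169 = 13
|V_4V_5| = √((-8)² + (6)²) = √100 = 10
|V_5V_1| = √((0)² + (-30)²) = √900 = 30
Perimeter = 14 + 25 + 13 + 10 + 30 = 92.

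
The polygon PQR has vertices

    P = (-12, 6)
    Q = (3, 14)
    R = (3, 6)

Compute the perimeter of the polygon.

|PQ| = √((15)² + (8)²) = √289 = 17
|QR| = √((0)² + (-8)²) = √64 = 8
|RP| = √((-15)² + (0)²) = √225 = 15
Perimeter = 17 + 8 + 15 = 40.

40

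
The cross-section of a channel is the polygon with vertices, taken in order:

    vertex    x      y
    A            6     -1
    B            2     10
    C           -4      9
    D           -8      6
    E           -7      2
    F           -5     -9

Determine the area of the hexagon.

163

Apply the shoelace (surveyor's) formula: 2A = Σ (x_i·y_{i+1} − x_{i+1}·y_i), indices taken mod 6.
A→B: (6)(10) − (2)(-1) = 62
B→C: (2)(9) − (-4)(10) = 58
C→D: (-4)(6) − (-8)(9) = 48
D→E: (-8)(2) − (-7)(6) = 26
E→F: (-7)(-9) − (-5)(2) = 73
F→A: (-5)(-1) − (6)(-9) = 59
Σ = 326
Area = |Σ|/2 = 163.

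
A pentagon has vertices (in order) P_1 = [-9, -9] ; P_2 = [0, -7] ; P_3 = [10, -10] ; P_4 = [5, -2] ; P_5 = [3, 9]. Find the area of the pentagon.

Apply the surveyor's formula: 2A = Σ (x_i·y_{i+1} − x_{i+1}·y_i), indices taken mod 5.
P_1→P_2: (-9)(-7) − (0)(-9) = 63
P_2→P_3: (0)(-10) − (10)(-7) = 70
P_3→P_4: (10)(-2) − (5)(-10) = 30
P_4→P_5: (5)(9) − (3)(-2) = 51
P_5→P_1: (3)(-9) − (-9)(9) = 54
Σ = 268
Area = |Σ|/2 = 134.

134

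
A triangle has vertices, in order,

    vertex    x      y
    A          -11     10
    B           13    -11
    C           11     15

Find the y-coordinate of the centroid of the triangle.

Apply Gauss's area formula. First the cross-terms c_i = x_i·y_{i+1} − x_{i+1}·y_i:
  -9, 316, 275  ⇒  2A = 582, A = 291.
Then Σ (y_i + y_{i+1})·c_i = 8148, so ȳ = 8148 / (6·291) = 14/3.

14/3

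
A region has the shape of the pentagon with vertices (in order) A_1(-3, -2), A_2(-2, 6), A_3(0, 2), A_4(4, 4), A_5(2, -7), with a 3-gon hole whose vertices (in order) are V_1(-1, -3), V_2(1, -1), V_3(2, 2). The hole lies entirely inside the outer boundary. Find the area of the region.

Outer boundary:
Apply the shoelace (surveyor's) formula: 2A = Σ (x_i·y_{i+1} − x_{i+1}·y_i), indices taken mod 5.
Σ = (-22) + (-4) + (-8) + (-36) + (-25) = -95
Area = |Σ|/2 = 47.5.
Hole:
Apply Gauss's area formula: 2A = Σ (x_i·y_{i+1} − x_{i+1}·y_i), indices taken mod 3.
Σ = (4) + (4) + (-4) = 4
Area = |Σ|/2 = 2.
Net area = 47.5 − 2 = 45.5.

45.5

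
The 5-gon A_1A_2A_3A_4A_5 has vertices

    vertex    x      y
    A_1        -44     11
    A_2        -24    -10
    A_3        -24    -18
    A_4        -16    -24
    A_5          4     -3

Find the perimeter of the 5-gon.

126

|A_1A_2| = √((20)² + (-21)²) = √841 = 29
|A_2A_3| = √((0)² + (-8)²) = √64 = 8
|A_3A_4| = √((8)² + (-6)²) = √100 = 10
|A_4A_5| = √((20)² + (21)²) = √841 = 29
|A_5A_1| = √((-48)² + (14)²) = √2500 = 50
Perimeter = 29 + 8 + 10 + 29 + 50 = 126.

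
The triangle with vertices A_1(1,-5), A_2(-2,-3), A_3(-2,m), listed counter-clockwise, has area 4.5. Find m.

-6

Write out the shoelace sum; only the two edges meeting at A_3 involve m:
2·Area = [((-2)·m − (-2)·(-3)) + ((-2)·(-5) − 1·m)] + -13
       = -3·m + -9 = 9
⇒ m = -6.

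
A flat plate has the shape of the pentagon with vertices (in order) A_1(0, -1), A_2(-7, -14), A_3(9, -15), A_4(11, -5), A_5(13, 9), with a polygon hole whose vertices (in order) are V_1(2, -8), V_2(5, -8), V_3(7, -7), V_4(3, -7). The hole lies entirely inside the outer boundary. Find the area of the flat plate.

Outer boundary:
Apply the surveyor's formula: 2A = Σ (x_i·y_{i+1} − x_{i+1}·y_i), indices taken mod 5.
A_1→A_2: (0)(-14) − (-7)(-1) = -7
A_2→A_3: (-7)(-15) − (9)(-14) = 231
A_3→A_4: (9)(-5) − (11)(-15) = 120
A_4→A_5: (11)(9) − (13)(-5) = 164
A_5→A_1: (13)(-1) − (0)(9) = -13
Σ = 495
Area = |Σ|/2 = 247.5.
Hole:
Apply the shoelace (surveyor's) formula: 2A = Σ (x_i·y_{i+1} − x_{i+1}·y_i), indices taken mod 4.
V_1→V_2: (2)(-8) − (5)(-8) = 24
V_2→V_3: (5)(-7) − (7)(-8) = 21
V_3→V_4: (7)(-7) − (3)(-7) = -28
V_4→V_1: (3)(-8) − (2)(-7) = -10
Σ = 7
Area = |Σ|/2 = 3.5.
Net area = 247.5 − 3.5 = 244.

244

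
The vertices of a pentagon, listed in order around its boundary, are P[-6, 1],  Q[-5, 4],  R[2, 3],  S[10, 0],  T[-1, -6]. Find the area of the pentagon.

84.5

Apply Gauss's area formula: 2A = Σ (x_i·y_{i+1} − x_{i+1}·y_i), indices taken mod 5.
Σ = (-19) + (-23) + (-30) + (-60) + (-37) = -169
Area = |Σ|/2 = 84.5.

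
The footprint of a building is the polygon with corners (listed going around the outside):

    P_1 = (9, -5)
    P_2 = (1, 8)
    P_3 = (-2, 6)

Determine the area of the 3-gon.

Σ = (77) + (22) + (-44) = 55
Area = |Σ|/2 = 27.5.

27.5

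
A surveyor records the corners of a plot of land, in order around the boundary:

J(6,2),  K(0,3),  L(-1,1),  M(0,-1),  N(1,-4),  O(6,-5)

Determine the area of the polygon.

Apply the shoelace (surveyor's) formula: 2A = Σ (x_i·y_{i+1} − x_{i+1}·y_i), indices taken mod 6.
Cross-terms: 18, 3, 1, 1, 19, 42  ⇒  Σ = 84
Area = |Σ|/2 = 42.

42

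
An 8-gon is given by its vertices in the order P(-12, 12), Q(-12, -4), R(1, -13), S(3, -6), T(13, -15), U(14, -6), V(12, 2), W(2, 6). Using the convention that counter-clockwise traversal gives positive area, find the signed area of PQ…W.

P→Q: (-12)(-4) − (-12)(12) = 192
Q→R: (-12)(-13) − (1)(-4) = 160
R→S: (1)(-6) − (3)(-13) = 33
S→T: (3)(-15) − (13)(-6) = 33
T→U: (13)(-6) − (14)(-15) = 132
U→V: (14)(2) − (12)(-6) = 100
V→W: (12)(6) − (2)(2) = 68
W→P: (2)(12) − (-12)(6) = 96
Σ = 814
Signed area = Σ/2 = 407 (positive ⇒ counter-clockwise traversal).

407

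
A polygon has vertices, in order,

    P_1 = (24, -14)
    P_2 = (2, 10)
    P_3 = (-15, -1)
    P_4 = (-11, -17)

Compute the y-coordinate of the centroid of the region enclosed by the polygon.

-829/141

Apply Gauss's area formula. First the cross-terms c_i = x_i·y_{i+1} − x_{i+1}·y_i:
  268, 148, 244, 562  ⇒  2A = 1222, A = 611.
Then Σ (y_i + y_{i+1})·c_i = -21554, so ȳ = -21554 / (6·611) = -829/141.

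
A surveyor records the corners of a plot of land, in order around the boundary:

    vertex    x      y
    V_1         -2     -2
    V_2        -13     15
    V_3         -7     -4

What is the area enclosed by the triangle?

53.5

Apply Gauss's area formula: 2A = Σ (x_i·y_{i+1} − x_{i+1}·y_i), indices taken mod 3.
Σ = (-56) + (157) + (6) = 107
Area = |Σ|/2 = 53.5.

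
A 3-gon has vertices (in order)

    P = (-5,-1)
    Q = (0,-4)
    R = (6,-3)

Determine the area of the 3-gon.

11.5

Apply the shoelace formula: 2A = Σ (x_i·y_{i+1} − x_{i+1}·y_i), indices taken mod 3.
P→Q: (-5)(-4) − (0)(-1) = 20
Q→R: (0)(-3) − (6)(-4) = 24
R→P: (6)(-1) − (-5)(-3) = -21
Σ = 23
Area = |Σ|/2 = 11.5.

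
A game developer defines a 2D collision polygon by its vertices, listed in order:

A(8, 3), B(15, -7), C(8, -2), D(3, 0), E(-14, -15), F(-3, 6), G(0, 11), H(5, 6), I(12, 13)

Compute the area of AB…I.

203

Apply the shoelace formula: 2A = Σ (x_i·y_{i+1} − x_{i+1}·y_i), indices taken mod 9.
Σ = (-101) + (26) + (6) + (-45) + (-129) + (-33) + (-55) + (-7) + (-68) = -406
Area = |Σ|/2 = 203.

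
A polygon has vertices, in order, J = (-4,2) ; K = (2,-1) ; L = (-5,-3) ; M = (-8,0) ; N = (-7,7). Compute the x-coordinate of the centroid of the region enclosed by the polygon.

Apply the surveyor's formula. First the cross-terms c_i = x_i·y_{i+1} − x_{i+1}·y_i:
  0, -11, -24, -56, 14  ⇒  2A = -77, A = -38.5.
Then Σ (x_i + x_{i+1})·c_i = 1031, so x̄ = 1031 / (6·(-38.5)) = -1031/231.

-1031/231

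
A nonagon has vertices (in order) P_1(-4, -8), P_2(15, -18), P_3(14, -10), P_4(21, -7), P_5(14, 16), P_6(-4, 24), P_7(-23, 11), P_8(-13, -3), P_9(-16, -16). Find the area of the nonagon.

1092

Σ = (192) + (102) + (112) + (434) + (400) + (508) + (212) + (160) + (64) = 2184
Area = |Σ|/2 = 1092.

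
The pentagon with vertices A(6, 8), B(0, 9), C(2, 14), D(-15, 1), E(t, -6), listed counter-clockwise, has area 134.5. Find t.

The doubled signed area Σ (x_i y_{i+1} − x_{i+1} y_i) is linear in t.
With t=0 it equals 374; the coefficient of t is 7 (from the two edges through E).
So 7·t + 374 = 2·134.5 = 269 ⇒ t = -15.

-15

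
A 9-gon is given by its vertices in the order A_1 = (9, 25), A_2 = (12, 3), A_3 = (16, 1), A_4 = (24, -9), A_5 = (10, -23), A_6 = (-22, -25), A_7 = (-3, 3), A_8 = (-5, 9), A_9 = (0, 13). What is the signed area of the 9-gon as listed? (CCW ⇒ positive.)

-1015

Apply Gauss's area formula: 2A = Σ (x_i·y_{i+1} − x_{i+1}·y_i), indices taken mod 9.
A_1→A_2: (9)(3) − (12)(25) = -273
A_2→A_3: (12)(1) − (16)(3) = -36
A_3→A_4: (16)(-9) − (24)(1) = -168
A_4→A_5: (24)(-23) − (10)(-9) = -462
A_5→A_6: (10)(-25) − (-22)(-23) = -756
A_6→A_7: (-22)(3) − (-3)(-25) = -141
A_7→A_8: (-3)(9) − (-5)(3) = -12
A_8→A_9: (-5)(13) − (0)(9) = -65
A_9→A_1: (0)(25) − (9)(13) = -117
Σ = -2030
Signed area = Σ/2 = -1015 (negative ⇒ clockwise traversal).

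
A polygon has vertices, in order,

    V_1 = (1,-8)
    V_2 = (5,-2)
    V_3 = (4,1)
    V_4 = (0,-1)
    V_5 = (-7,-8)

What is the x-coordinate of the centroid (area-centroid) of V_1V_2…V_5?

-1/52

Apply the shoelace (surveyor's) formula. First the cross-terms c_i = x_i·y_{i+1} − x_{i+1}·y_i:
  38, 13, -4, -7, 64  ⇒  2A = 104, A = 52.
Then Σ (x_i + x_{i+1})·c_i = -6, so x̄ = -6 / (6·52) = -1/52.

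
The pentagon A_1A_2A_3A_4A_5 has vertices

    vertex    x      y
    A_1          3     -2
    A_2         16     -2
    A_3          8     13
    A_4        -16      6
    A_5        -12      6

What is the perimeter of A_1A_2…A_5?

|A_1A_2| = √((13)² + (0)²) = √169 = 13
|A_2A_3| = √((-8)² + (15)²) = √289 = 17
|A_3A_4| = √((-24)² + (-7)²) = √625 = 25
|A_4A_5| = √((4)² + (0)²) = √16 = 4
|A_5A_1| = √((15)² + (-8)²) = √289 = 17
Perimeter = 13 + 17 + 25 + 4 + 17 = 76.

76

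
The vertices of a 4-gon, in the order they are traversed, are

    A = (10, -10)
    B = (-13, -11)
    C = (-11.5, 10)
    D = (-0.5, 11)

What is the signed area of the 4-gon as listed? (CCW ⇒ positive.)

-361.5

Cross-terms: -240, -256.5, -121.5, -105  ⇒  Σ = -723
Signed area = Σ/2 = -361.5 (negative ⇒ clockwise traversal).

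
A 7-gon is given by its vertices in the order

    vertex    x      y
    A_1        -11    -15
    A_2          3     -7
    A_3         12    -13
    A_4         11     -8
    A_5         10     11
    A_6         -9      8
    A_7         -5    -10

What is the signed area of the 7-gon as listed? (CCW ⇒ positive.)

344.5

Apply the shoelace (surveyor's) formula: 2A = Σ (x_i·y_{i+1} − x_{i+1}·y_i), indices taken mod 7.
Cross-terms: 122, 45, 47, 201, 179, 130, -35  ⇒  Σ = 689
Signed area = Σ/2 = 344.5 (positive ⇒ counter-clockwise traversal).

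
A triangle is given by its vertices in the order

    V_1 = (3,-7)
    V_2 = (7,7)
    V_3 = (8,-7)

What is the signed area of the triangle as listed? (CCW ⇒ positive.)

-35

Apply the shoelace (surveyor's) formula: 2A = Σ (x_i·y_{i+1} − x_{i+1}·y_i), indices taken mod 3.
V_1→V_2: (3)(7) − (7)(-7) = 70
V_2→V_3: (7)(-7) − (8)(7) = -105
V_3→V_1: (8)(-7) − (3)(-7) = -35
Σ = -70
Signed area = Σ/2 = -35 (negative ⇒ clockwise traversal).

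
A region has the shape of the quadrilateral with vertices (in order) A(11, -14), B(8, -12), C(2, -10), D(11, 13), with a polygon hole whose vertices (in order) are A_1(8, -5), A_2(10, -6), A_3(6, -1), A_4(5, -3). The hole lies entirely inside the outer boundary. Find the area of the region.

111.5

Outer boundary:
Apply the shoelace formula: 2A = Σ (x_i·y_{i+1} − x_{i+1}·y_i), indices taken mod 4.
Cross-terms: -20, -56, 136, -297  ⇒  Σ = -237
Area = |Σ|/2 = 118.5.
Hole:
Apply the surveyor's formula: 2A = Σ (x_i·y_{i+1} − x_{i+1}·y_i), indices taken mod 4.
Σ = (2) + (26) + (-13) + (-1) = 14
Area = |Σ|/2 = 7.
Net area = 118.5 − 7 = 111.5.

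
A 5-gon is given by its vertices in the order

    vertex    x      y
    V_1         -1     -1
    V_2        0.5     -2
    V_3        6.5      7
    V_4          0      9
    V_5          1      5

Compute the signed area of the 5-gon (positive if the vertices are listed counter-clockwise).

36.25

Apply the shoelace (surveyor's) formula: 2A = Σ (x_i·y_{i+1} − x_{i+1}·y_i), indices taken mod 5.
V_1→V_2: (-1)(-2) − (0.5)(-1) = 2.5
V_2→V_3: (0.5)(7) − (6.5)(-2) = 16.5
V_3→V_4: (6.5)(9) − (0)(7) = 58.5
V_4→V_5: (0)(5) − (1)(9) = -9
V_5→V_1: (1)(-1) − (-1)(5) = 4
Σ = 72.5
Signed area = Σ/2 = 36.25 (positive ⇒ counter-clockwise traversal).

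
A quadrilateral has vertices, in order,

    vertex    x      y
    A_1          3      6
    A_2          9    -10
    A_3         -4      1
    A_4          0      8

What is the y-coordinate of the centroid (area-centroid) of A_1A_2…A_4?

1/57

Apply the surveyor's formula. First the cross-terms c_i = x_i·y_{i+1} − x_{i+1}·y_i:
  -84, -31, -32, -24  ⇒  2A = -171, A = -85.5.
Then Σ (y_i + y_{i+1})·c_i = -9, so ȳ = -9 / (6·(-85.5)) = 1/57.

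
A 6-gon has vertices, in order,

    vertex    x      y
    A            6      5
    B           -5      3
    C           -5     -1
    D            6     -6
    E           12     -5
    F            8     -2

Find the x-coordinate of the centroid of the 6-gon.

51/19

Apply the shoelace (surveyor's) formula. First the cross-terms c_i = x_i·y_{i+1} − x_{i+1}·y_i:
  43, 20, 36, 42, 16, 52  ⇒  2A = 209, A = 104.5.
Then Σ (x_i + x_{i+1})·c_i = 1683, so x̄ = 1683 / (6·104.5) = 51/19.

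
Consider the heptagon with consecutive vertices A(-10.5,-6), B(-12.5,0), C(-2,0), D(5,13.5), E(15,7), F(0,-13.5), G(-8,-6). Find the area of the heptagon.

A→B: (-10.5)(0) − (-12.5)(-6) = -75
B→C: (-12.5)(0) − (-2)(0) = 0
C→D: (-2)(13.5) − (5)(0) = -27
D→E: (5)(7) − (15)(13.5) = -167.5
E→F: (15)(-13.5) − (0)(7) = -202.5
F→G: (0)(-6) − (-8)(-13.5) = -108
G→A: (-8)(-6) − (-10.5)(-6) = -15
Σ = -595
Area = |Σ|/2 = 297.5.

297.5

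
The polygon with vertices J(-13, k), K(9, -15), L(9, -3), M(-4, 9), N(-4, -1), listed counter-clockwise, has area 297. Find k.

-15

Write out the shoelace sum; only the two edges meeting at J involve k:
2·Area = [((-4)·k − (-13)·(-1)) + ((-13)·(-15) − 9·k)] + 217
       = -13·k + 399 = 594
⇒ k = -15.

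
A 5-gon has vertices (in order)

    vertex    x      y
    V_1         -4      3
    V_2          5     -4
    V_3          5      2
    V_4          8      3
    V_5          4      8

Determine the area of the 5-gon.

Apply the shoelace (surveyor's) formula: 2A = Σ (x_i·y_{i+1} − x_{i+1}·y_i), indices taken mod 5.
Σ = (1) + (30) + (-1) + (52) + (44) = 126
Area = |Σ|/2 = 63.

63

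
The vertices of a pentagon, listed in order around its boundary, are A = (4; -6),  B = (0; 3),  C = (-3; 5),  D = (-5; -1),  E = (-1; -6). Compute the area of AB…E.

Apply the shoelace formula: 2A = Σ (x_i·y_{i+1} − x_{i+1}·y_i), indices taken mod 5.
A→B: (4)(3) − (0)(-6) = 12
B→C: (0)(5) − (-3)(3) = 9
C→D: (-3)(-1) − (-5)(5) = 28
D→E: (-5)(-6) − (-1)(-1) = 29
E→A: (-1)(-6) − (4)(-6) = 30
Σ = 108
Area = |Σ|/2 = 54.

54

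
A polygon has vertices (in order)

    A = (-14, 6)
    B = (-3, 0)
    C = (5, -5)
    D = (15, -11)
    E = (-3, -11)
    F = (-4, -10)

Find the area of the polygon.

161.5

Σ = (18) + (15) + (20) + (-198) + (-14) + (-164) = -323
Area = |Σ|/2 = 161.5.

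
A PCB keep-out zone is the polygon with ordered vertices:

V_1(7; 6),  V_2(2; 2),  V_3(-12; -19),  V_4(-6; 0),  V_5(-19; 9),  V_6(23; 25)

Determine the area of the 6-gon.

Apply the shoelace formula: 2A = Σ (x_i·y_{i+1} − x_{i+1}·y_i), indices taken mod 6.
Cross-terms: 2, -14, -114, -54, -682, -37  ⇒  Σ = -899
Area = |Σ|/2 = 449.5.

449.5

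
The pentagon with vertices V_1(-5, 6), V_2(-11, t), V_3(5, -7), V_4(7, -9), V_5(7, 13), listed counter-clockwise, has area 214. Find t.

Write out the shoelace sum; only the two edges meeting at V_2 involve t:
2·Area = [((-5)·t − (-11)·6) + ((-11)·(-7) − 5·t)] + 265
       = -10·t + 408 = 428
⇒ t = -2.

-2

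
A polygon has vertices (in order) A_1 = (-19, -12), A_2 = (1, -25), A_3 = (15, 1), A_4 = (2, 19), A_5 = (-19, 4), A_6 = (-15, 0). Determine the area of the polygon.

877.5

Apply the surveyor's formula: 2A = Σ (x_i·y_{i+1} − x_{i+1}·y_i), indices taken mod 6.
Σ = (487) + (376) + (283) + (369) + (60) + (180) = 1755
Area = |Σ|/2 = 877.5.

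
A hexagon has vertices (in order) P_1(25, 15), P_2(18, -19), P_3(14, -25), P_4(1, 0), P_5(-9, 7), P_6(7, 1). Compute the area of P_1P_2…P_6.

Cross-terms: -745, -184, 25, 7, -58, 80  ⇒  Σ = -875
Area = |Σ|/2 = 437.5.

437.5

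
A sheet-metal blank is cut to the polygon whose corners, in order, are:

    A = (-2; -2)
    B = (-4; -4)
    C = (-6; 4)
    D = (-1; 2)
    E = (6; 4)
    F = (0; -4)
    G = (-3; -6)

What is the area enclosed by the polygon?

Apply the shoelace (surveyor's) formula: 2A = Σ (x_i·y_{i+1} − x_{i+1}·y_i), indices taken mod 7.
A→B: (-2)(-4) − (-4)(-2) = 0
B→C: (-4)(4) − (-6)(-4) = -40
C→D: (-6)(2) − (-1)(4) = -8
D→E: (-1)(4) − (6)(2) = -16
E→F: (6)(-4) − (0)(4) = -24
F→G: (0)(-6) − (-3)(-4) = -12
G→A: (-3)(-2) − (-2)(-6) = -6
Σ = -106
Area = |Σ|/2 = 53.

53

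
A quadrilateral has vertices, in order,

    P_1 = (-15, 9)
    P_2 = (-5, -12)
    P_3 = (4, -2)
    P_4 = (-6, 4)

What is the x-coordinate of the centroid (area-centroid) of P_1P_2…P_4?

-1564/293

Apply the shoelace formula. First the cross-terms c_i = x_i·y_{i+1} − x_{i+1}·y_i:
  225, 58, 4, 6  ⇒  2A = 293, A = 146.5.
Then Σ (x_i + x_{i+1})·c_i = -4692, so x̄ = -4692 / (6·146.5) = -1564/293.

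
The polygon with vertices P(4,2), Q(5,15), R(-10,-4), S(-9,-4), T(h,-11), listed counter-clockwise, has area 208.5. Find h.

Write out the shoelace sum; only the two edges meeting at T involve h:
2·Area = [((-9)·(-11) − h·(-4)) + (h·2 − 4·(-11))] + 184
       = 6·h + 327 = 417
⇒ h = 15.

15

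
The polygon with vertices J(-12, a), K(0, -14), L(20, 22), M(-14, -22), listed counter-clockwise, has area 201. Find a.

Write out the shoelace sum; only the two edges meeting at J involve a:
2·Area = [((-14)·a − (-12)·(-22)) + ((-12)·(-14) − 0·a)] + 148
       = -14·a + 52 = 402
⇒ a = -25.

-25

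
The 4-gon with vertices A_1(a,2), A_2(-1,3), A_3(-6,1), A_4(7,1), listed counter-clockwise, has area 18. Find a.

The doubled signed area Σ (x_i y_{i+1} − x_{i+1} y_i) is linear in a.
With a=0 it equals 20; the coefficient of a is 2 (from the two edges through A_1).
So 2·a + 20 = 2·18 = 36 ⇒ a = 8.

8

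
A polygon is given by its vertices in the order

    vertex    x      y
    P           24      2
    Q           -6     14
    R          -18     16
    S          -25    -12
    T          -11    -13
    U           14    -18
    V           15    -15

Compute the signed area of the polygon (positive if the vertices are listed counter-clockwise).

1071.5

Σ = (348) + (156) + (616) + (193) + (380) + (60) + (390) = 2143
Signed area = Σ/2 = 1071.5 (positive ⇒ counter-clockwise traversal).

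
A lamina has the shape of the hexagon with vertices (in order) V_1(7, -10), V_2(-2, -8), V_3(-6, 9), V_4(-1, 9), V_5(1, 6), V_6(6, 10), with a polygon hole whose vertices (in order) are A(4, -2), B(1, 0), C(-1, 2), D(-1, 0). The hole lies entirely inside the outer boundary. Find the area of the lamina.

175

Outer boundary:
Apply the surveyor's formula: 2A = Σ (x_i·y_{i+1} − x_{i+1}·y_i), indices taken mod 6.
Σ = (-76) + (-66) + (-45) + (-15) + (-26) + (-130) = -358
Area = |Σ|/2 = 179.
Hole:
Cross-terms: 2, 2, 2, 2  ⇒  Σ = 8
Area = |Σ|/2 = 4.
Net area = 179 − 4 = 175.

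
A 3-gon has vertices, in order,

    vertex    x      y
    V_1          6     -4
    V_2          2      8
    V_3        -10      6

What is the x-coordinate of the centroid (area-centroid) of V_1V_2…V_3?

Apply the shoelace formula. First the cross-terms c_i = x_i·y_{i+1} − x_{i+1}·y_i:
  56, 92, 4  ⇒  2A = 152, A = 76.
Then Σ (x_i + x_{i+1})·c_i = -304, so x̄ = -304 / (6·76) = -2/3.

-2/3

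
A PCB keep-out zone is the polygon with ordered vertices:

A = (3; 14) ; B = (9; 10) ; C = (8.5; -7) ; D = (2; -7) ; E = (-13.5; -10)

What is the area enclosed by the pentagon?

281.5

Apply Gauss's area formula: 2A = Σ (x_i·y_{i+1} − x_{i+1}·y_i), indices taken mod 5.
Cross-terms: -96, -148, -45.5, -114.5, -159  ⇒  Σ = -563
Area = |Σ|/2 = 281.5.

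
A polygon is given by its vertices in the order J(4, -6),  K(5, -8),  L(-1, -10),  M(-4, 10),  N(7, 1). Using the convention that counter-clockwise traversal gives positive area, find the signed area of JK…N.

Apply Gauss's area formula: 2A = Σ (x_i·y_{i+1} − x_{i+1}·y_i), indices taken mod 5.
J→K: (4)(-8) − (5)(-6) = -2
K→L: (5)(-10) − (-1)(-8) = -58
L→M: (-1)(10) − (-4)(-10) = -50
M→N: (-4)(1) − (7)(10) = -74
N→J: (7)(-6) − (4)(1) = -46
Σ = -230
Signed area = Σ/2 = -115 (negative ⇒ clockwise traversal).

-115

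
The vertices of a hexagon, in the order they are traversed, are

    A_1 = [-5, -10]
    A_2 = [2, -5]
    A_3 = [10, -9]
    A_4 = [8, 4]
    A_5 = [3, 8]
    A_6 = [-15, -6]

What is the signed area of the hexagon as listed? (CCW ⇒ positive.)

231.5

Apply the shoelace (surveyor's) formula: 2A = Σ (x_i·y_{i+1} − x_{i+1}·y_i), indices taken mod 6.
Cross-terms: 45, 32, 112, 52, 102, 120  ⇒  Σ = 463
Signed area = Σ/2 = 231.5 (positive ⇒ counter-clockwise traversal).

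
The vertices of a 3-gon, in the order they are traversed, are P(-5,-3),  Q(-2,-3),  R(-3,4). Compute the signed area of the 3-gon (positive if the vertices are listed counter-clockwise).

10.5

Apply the shoelace (surveyor's) formula: 2A = Σ (x_i·y_{i+1} − x_{i+1}·y_i), indices taken mod 3.
Σ = (9) + (-17) + (29) = 21
Signed area = Σ/2 = 10.5 (positive ⇒ counter-clockwise traversal).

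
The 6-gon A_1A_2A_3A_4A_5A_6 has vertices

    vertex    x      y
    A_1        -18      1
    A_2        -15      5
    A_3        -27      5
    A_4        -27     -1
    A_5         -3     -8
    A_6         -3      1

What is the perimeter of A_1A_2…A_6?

|A_1A_2| = √((3)² + (4)²) = √25 = 5
|A_2A_3| = √((-12)² + (0)²) = √144 = 12
|A_3A_4| = √((0)² + (-6)²) = √36 = 6
|A_4A_5| = √((24)² + (-7)²) = √625 = 25
|A_5A_6| = √((0)² + (9)²) = √81 = 9
|A_6A_1| = √((-15)² + (0)²) = √225 = 15
Perimeter = 5 + 12 + 6 + 25 + 9 + 15 = 72.

72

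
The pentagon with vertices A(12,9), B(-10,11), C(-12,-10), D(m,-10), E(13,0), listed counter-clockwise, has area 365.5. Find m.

-9

The doubled signed area Σ (x_i y_{i+1} − x_{i+1} y_i) is linear in m.
With m=0 it equals 821; the coefficient of m is 10 (from the two edges through D).
So 10·m + 821 = 2·365.5 = 731 ⇒ m = -9.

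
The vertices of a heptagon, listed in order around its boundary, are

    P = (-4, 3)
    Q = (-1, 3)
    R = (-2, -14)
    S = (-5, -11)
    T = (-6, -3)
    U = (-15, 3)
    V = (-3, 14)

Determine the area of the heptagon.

Σ = (-9) + (20) + (-48) + (-51) + (-63) + (-201) + (47) = -305
Area = |Σ|/2 = 152.5.

152.5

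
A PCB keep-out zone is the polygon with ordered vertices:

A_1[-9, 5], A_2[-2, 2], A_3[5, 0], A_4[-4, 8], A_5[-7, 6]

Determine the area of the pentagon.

36.5

Apply Gauss's area formula: 2A = Σ (x_i·y_{i+1} − x_{i+1}·y_i), indices taken mod 5.
A_1→A_2: (-9)(2) − (-2)(5) = -8
A_2→A_3: (-2)(0) − (5)(2) = -10
A_3→A_4: (5)(8) − (-4)(0) = 40
A_4→A_5: (-4)(6) − (-7)(8) = 32
A_5→A_1: (-7)(5) − (-9)(6) = 19
Σ = 73
Area = |Σ|/2 = 36.5.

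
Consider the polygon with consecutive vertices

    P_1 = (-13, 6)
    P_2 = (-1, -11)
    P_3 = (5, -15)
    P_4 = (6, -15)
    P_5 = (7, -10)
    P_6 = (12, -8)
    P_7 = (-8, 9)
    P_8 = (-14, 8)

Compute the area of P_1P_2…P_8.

Apply the surveyor's formula: 2A = Σ (x_i·y_{i+1} − x_{i+1}·y_i), indices taken mod 8.
Σ = (149) + (70) + (15) + (45) + (64) + (44) + (62) + (20) = 469
Area = |Σ|/2 = 234.5.

234.5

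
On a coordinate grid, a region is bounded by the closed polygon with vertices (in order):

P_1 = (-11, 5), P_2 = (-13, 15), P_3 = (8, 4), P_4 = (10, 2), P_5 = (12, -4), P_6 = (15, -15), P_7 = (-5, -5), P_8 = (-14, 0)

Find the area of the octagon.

385

Apply the shoelace formula: 2A = Σ (x_i·y_{i+1} − x_{i+1}·y_i), indices taken mod 8.
Σ = (-100) + (-172) + (-24) + (-64) + (-120) + (-150) + (-70) + (-70) = -770
Area = |Σ|/2 = 385.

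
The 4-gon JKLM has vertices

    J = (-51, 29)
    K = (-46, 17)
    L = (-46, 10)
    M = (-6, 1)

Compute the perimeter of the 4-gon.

|JK| = √((5)² + (-12)²) = √169 = 13
|KL| = √((0)² + (-7)²) = √49 = 7
|LM| = √((40)² + (-9)²) = √1681 = 41
|MJ| = √((-45)² + (28)²) = √2809 = 53
Perimeter = 13 + 7 + 41 + 53 = 114.

114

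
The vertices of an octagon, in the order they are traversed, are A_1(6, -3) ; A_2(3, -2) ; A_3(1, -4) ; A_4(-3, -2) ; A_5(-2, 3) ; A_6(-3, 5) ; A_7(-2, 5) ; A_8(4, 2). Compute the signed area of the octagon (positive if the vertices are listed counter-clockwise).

Σ = (-3) + (-10) + (-14) + (-13) + (-1) + (-5) + (-24) + (-24) = -94
Signed area = Σ/2 = -47 (negative ⇒ clockwise traversal).

-47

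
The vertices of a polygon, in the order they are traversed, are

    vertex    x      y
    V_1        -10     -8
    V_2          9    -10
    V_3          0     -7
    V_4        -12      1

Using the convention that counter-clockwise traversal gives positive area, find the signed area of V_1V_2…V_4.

65.5

Apply the shoelace formula: 2A = Σ (x_i·y_{i+1} − x_{i+1}·y_i), indices taken mod 4.
Σ = (172) + (-63) + (-84) + (106) = 131
Signed area = Σ/2 = 65.5 (positive ⇒ counter-clockwise traversal).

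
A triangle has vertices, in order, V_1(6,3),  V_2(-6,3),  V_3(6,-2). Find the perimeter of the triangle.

30

|V_1V_2| = √((-12)² + (0)²) = √144 = 12
|V_2V_3| = √((12)² + (-5)²) = √169 = 13
|V_3V_1| = √((0)² + (5)²) = √25 = 5
Perimeter = 12 + 13 + 5 = 30.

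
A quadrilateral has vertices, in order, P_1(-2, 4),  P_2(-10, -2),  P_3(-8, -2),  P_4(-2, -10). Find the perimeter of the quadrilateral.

36

|P_1P_2| = √((-8)² + (-6)²) = √100 = 10
|P_2P_3| = √((2)² + (0)²) = √4 = 2
|P_3P_4| = √((6)² + (-8)²) = √100 = 10
|P_4P_1| = √((0)² + (14)²) = √196 = 14
Perimeter = 10 + 2 + 10 + 14 = 36.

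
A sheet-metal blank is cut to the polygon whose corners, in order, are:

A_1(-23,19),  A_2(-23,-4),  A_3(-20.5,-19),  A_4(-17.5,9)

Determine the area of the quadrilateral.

Apply Gauss's area formula: 2A = Σ (x_i·y_{i+1} − x_{i+1}·y_i), indices taken mod 4.
Σ = (529) + (355) + (-517) + (-125.5) = 241.5
Area = |Σ|/2 = 120.75.

120.75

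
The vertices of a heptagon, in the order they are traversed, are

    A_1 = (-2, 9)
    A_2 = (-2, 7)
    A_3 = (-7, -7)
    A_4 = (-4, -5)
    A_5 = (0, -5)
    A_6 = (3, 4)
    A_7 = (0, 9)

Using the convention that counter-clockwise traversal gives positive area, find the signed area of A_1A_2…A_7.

77

Apply Gauss's area formula: 2A = Σ (x_i·y_{i+1} − x_{i+1}·y_i), indices taken mod 7.
Σ = (4) + (63) + (7) + (20) + (15) + (27) + (18) = 154
Signed area = Σ/2 = 77 (positive ⇒ counter-clockwise traversal).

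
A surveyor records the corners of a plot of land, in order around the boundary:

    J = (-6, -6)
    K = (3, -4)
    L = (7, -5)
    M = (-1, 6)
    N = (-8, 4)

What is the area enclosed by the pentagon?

Cross-terms: 42, 13, 37, 44, 72  ⇒  Σ = 208
Area = |Σ|/2 = 104.

104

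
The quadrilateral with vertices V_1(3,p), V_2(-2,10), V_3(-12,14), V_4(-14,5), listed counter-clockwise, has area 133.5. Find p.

Write out the shoelace sum; only the two edges meeting at V_1 involve p:
2·Area = [((-14)·p − 3·5) + (3·10 − (-2)·p)] + 228
       = -12·p + 243 = 267
⇒ p = -2.

-2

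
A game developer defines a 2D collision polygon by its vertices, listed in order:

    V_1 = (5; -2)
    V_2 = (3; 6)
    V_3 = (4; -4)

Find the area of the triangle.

6

Apply the shoelace (surveyor's) formula: 2A = Σ (x_i·y_{i+1} − x_{i+1}·y_i), indices taken mod 3.
V_1→V_2: (5)(6) − (3)(-2) = 36
V_2→V_3: (3)(-4) − (4)(6) = -36
V_3→V_1: (4)(-2) − (5)(-4) = 12
Σ = 12
Area = |Σ|/2 = 6.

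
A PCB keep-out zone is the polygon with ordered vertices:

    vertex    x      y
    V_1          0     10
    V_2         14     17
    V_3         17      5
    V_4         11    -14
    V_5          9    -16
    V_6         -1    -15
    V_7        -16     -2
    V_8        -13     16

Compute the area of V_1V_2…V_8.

751.5

Apply the shoelace (surveyor's) formula: 2A = Σ (x_i·y_{i+1} − x_{i+1}·y_i), indices taken mod 8.
V_1→V_2: (0)(17) − (14)(10) = -140
V_2→V_3: (14)(5) − (17)(17) = -219
V_3→V_4: (17)(-14) − (11)(5) = -293
V_4→V_5: (11)(-16) − (9)(-14) = -50
V_5→V_6: (9)(-15) − (-1)(-16) = -151
V_6→V_7: (-1)(-2) − (-16)(-15) = -238
V_7→V_8: (-16)(16) − (-13)(-2) = -282
V_8→V_1: (-13)(10) − (0)(16) = -130
Σ = -1503
Area = |Σ|/2 = 751.5.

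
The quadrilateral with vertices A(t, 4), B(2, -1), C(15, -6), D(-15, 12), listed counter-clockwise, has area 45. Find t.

-5

Write out the shoelace sum; only the two edges meeting at A involve t:
2·Area = [((-15)·4 − t·12) + (t·(-1) − 2·4)] + 93
       = -13·t + 25 = 90
⇒ t = -5.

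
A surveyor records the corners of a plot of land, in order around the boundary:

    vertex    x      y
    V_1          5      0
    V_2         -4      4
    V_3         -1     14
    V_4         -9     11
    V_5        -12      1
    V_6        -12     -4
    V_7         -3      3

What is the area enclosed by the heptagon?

Σ = (20) + (-52) + (115) + (123) + (60) + (-48) + (-15) = 203
Area = |Σ|/2 = 101.5.

101.5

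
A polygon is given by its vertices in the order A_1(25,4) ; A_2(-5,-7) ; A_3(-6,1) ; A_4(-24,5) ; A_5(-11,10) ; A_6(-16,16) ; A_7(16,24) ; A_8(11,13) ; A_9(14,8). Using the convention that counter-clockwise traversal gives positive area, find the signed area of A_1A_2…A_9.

Σ = (-155) + (-47) + (-6) + (-185) + (-16) + (-640) + (-56) + (-94) + (-144) = -1343
Signed area = Σ/2 = -671.5 (negative ⇒ clockwise traversal).

-671.5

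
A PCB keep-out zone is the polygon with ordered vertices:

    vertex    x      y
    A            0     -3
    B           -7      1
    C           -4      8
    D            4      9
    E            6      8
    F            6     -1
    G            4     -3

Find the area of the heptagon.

Cross-terms: -21, -52, -68, -22, -54, -14, -12  ⇒  Σ = -243
Area = |Σ|/2 = 121.5.

121.5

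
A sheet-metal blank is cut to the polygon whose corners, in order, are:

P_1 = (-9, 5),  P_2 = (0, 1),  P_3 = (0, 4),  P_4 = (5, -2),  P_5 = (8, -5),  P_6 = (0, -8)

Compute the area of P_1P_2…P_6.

87

P_1→P_2: (-9)(1) − (0)(5) = -9
P_2→P_3: (0)(4) − (0)(1) = 0
P_3→P_4: (0)(-2) − (5)(4) = -20
P_4→P_5: (5)(-5) − (8)(-2) = -9
P_5→P_6: (8)(-8) − (0)(-5) = -64
P_6→P_1: (0)(5) − (-9)(-8) = -72
Σ = -174
Area = |Σ|/2 = 87.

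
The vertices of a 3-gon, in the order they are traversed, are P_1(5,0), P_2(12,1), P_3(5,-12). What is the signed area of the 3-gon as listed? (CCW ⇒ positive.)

-42

P_1→P_2: (5)(1) − (12)(0) = 5
P_2→P_3: (12)(-12) − (5)(1) = -149
P_3→P_1: (5)(0) − (5)(-12) = 60
Σ = -84
Signed area = Σ/2 = -42 (negative ⇒ clockwise traversal).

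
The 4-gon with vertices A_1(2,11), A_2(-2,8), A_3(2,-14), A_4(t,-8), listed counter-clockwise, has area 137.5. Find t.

The doubled signed area Σ (x_i y_{i+1} − x_{i+1} y_i) is linear in t.
With t=0 it equals 50; the coefficient of t is 25 (from the two edges through A_4).
So 25·t + 50 = 2·137.5 = 275 ⇒ t = 9.

9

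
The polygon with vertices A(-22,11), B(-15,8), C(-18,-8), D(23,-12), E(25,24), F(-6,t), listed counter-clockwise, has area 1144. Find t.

The doubled signed area Σ (x_i y_{i+1} − x_{i+1} y_i) is linear in t.
With t=0 it equals 1583; the coefficient of t is 47 (from the two edges through F).
So 47·t + 1583 = 2·1144 = 2288 ⇒ t = 15.

15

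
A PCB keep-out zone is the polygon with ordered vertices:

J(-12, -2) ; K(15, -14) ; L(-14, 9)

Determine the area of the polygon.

Apply the shoelace formula: 2A = Σ (x_i·y_{i+1} − x_{i+1}·y_i), indices taken mod 3.
Cross-terms: 198, -61, 136  ⇒  Σ = 273
Area = |Σ|/2 = 136.5.

136.5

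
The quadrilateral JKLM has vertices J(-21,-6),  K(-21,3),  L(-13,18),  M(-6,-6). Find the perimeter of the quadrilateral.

66

|JK| = √((0)² + (9)²) = √81 = 9
|KL| = √((8)² + (15)²) = √289 = 17
|LM| = √((7)² + (-24)²) = √625 = 25
|MJ| = √((-15)² + (0)²) = √225 = 15
Perimeter = 9 + 17 + 25 + 15 = 66.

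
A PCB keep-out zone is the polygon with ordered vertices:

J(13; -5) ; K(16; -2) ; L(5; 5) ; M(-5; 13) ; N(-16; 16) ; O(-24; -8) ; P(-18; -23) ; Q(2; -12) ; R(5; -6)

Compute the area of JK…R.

J→K: (13)(-2) − (16)(-5) = 54
K→L: (16)(5) − (5)(-2) = 90
L→M: (5)(13) − (-5)(5) = 90
M→N: (-5)(16) − (-16)(13) = 128
N→O: (-16)(-8) − (-24)(16) = 512
O→P: (-24)(-23) − (-18)(-8) = 408
P→Q: (-18)(-12) − (2)(-23) = 262
Q→R: (2)(-6) − (5)(-12) = 48
R→J: (5)(-5) − (13)(-6) = 53
Σ = 1645
Area = |Σ|/2 = 822.5.

822.5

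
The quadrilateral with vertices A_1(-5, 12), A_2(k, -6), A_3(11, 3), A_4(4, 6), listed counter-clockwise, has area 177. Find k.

The doubled signed area Σ (x_i y_{i+1} − x_{i+1} y_i) is linear in k.
With k=0 it equals 228; the coefficient of k is -9 (from the two edges through A_2).
So -9·k + 228 = 2·177 = 354 ⇒ k = -14.

-14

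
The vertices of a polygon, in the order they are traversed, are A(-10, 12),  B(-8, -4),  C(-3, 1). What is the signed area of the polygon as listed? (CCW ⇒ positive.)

45

Apply the shoelace formula: 2A = Σ (x_i·y_{i+1} − x_{i+1}·y_i), indices taken mod 3.
A→B: (-10)(-4) − (-8)(12) = 136
B→C: (-8)(1) − (-3)(-4) = -20
C→A: (-3)(12) − (-10)(1) = -26
Σ = 90
Signed area = Σ/2 = 45 (positive ⇒ counter-clockwise traversal).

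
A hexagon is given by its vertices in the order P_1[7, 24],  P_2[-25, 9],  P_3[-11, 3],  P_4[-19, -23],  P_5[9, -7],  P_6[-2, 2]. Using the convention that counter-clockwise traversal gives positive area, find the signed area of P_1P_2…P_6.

Σ = (663) + (24) + (310) + (340) + (4) + (-62) = 1279
Signed area = Σ/2 = 639.5 (positive ⇒ counter-clockwise traversal).

639.5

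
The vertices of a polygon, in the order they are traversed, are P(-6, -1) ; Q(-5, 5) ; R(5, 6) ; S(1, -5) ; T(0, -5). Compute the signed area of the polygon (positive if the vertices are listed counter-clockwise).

Apply the shoelace formula: 2A = Σ (x_i·y_{i+1} − x_{i+1}·y_i), indices taken mod 5.
Σ = (-35) + (-55) + (-31) + (-5) + (-30) = -156
Signed area = Σ/2 = -78 (negative ⇒ clockwise traversal).

-78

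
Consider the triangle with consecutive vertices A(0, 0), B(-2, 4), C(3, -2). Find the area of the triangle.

4

Σ = (0) + (-8) + (0) = -8
Area = |Σ|/2 = 4.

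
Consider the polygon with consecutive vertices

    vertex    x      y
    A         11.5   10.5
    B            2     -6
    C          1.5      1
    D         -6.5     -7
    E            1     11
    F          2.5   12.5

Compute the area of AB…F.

140

A→B: (11.5)(-6) − (2)(10.5) = -90
B→C: (2)(1) − (1.5)(-6) = 11
C→D: (1.5)(-7) − (-6.5)(1) = -4
D→E: (-6.5)(11) − (1)(-7) = -64.5
E→F: (1)(12.5) − (2.5)(11) = -15
F→A: (2.5)(10.5) − (11.5)(12.5) = -117.5
Σ = -280
Area = |Σ|/2 = 140.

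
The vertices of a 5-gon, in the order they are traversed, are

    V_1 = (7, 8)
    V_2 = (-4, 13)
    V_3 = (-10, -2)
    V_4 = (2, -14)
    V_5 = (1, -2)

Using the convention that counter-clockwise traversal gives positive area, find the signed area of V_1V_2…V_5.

Apply Gauss's area formula: 2A = Σ (x_i·y_{i+1} − x_{i+1}·y_i), indices taken mod 5.
V_1→V_2: (7)(13) − (-4)(8) = 123
V_2→V_3: (-4)(-2) − (-10)(13) = 138
V_3→V_4: (-10)(-14) − (2)(-2) = 144
V_4→V_5: (2)(-2) − (1)(-14) = 10
V_5→V_1: (1)(8) − (7)(-2) = 22
Σ = 437
Signed area = Σ/2 = 218.5 (positive ⇒ counter-clockwise traversal).

218.5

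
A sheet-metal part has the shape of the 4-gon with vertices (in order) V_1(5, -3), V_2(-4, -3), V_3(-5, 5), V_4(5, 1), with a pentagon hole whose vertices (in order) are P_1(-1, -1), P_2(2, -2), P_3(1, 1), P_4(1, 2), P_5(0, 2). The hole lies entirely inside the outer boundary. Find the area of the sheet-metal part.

Outer boundary:
Apply the surveyor's formula: 2A = Σ (x_i·y_{i+1} − x_{i+1}·y_i), indices taken mod 4.
Σ = (-27) + (-35) + (-30) + (-20) = -112
Area = |Σ|/2 = 56.
Hole:
Σ = (4) + (4) + (1) + (2) + (2) = 13
Area = |Σ|/2 = 6.5.
Net area = 56 − 6.5 = 49.5.

49.5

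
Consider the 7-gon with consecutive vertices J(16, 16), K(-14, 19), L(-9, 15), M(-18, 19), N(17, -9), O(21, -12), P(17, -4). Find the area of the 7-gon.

Cross-terms: 528, -39, 99, -161, -15, 120, 336  ⇒  Σ = 868
Area = |Σ|/2 = 434.

434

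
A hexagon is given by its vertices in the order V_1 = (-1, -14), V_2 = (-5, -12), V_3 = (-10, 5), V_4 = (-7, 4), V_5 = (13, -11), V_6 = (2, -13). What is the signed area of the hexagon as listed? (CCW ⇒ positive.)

-185.5

Apply the shoelace (surveyor's) formula: 2A = Σ (x_i·y_{i+1} − x_{i+1}·y_i), indices taken mod 6.
Cross-terms: -58, -145, -5, 25, -147, -41  ⇒  Σ = -371
Signed area = Σ/2 = -185.5 (negative ⇒ clockwise traversal).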